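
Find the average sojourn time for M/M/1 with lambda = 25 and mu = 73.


W = 1/(mu - lambda) = 1/(73 - 25) = 0.0208 hours

0.0208 hours


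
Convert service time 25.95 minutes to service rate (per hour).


mu = 60 / avg_service_time = 60 / 25.95 = 2.31 per hour

2.31 per hour


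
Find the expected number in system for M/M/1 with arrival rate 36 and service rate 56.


rho = 36/56; L = rho/(1-rho) = 1.8

1.8


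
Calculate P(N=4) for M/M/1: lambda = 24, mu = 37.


rho = 24/37; P(n) = (1-rho)*rho^n = (1-24/37)*(24/37)^4 = 0.0622

0.0622


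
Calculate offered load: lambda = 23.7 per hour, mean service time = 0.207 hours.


Offered load a = lambda * E[S] = 23.7 * 0.207 = 4.91 Erlangs

4.91 Erlangs


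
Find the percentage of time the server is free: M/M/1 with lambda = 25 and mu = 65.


Idle fraction = (1 - rho) * 100 = (1 - 25/65) * 100 = 61.5%

61.5%


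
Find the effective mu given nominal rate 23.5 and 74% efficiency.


Effective rate = mu * efficiency = 23.5 * 0.74 = 17.39 per hour

17.39 per hour


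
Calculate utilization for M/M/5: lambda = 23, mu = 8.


rho = lambda/(c*mu) = 23/(5*8) = 0.575

0.575


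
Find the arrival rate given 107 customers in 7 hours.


lambda = total arrivals / time = 107 / 7 = 15.29 per hour

15.29 per hour


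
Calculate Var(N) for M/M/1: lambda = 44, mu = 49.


rho = 44/49; Var(N) = rho/(1-rho)^2 = 86.24

86.24


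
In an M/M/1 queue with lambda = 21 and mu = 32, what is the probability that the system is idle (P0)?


P0 = 1 - rho = 1 - 21/32 = 0.3438

0.3438


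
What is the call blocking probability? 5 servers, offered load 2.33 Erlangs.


B(N,A) = (A^N/N!) / sum(A^k/k!, k=0..N) with N=5, A=2.33 = 0.0575

0.0575


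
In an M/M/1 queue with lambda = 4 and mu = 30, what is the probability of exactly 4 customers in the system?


rho = 4/30; P(n) = (1-rho)*rho^n = (1-4/30)*(4/30)^4 = 0.0003

0.0003


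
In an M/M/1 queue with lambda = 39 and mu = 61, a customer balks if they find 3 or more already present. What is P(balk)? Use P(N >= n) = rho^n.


P(N >= 3) = rho^3 = (39/61)^3 = 0.2613

0.2613


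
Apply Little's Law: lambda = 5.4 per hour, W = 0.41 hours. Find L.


L = lambda * W = 5.4 * 0.41 = 2.21

2.21


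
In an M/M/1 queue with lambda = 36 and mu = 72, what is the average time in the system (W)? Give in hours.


W = 1/(mu - lambda) = 1/(72 - 36) = 0.0278 hours

0.0278 hours


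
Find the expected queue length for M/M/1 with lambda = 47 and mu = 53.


rho = 47/53; Lq = rho^2/(1-rho) = 6.95

6.95


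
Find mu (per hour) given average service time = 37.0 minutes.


mu = 60 / avg_service_time = 60 / 37.0 = 1.62 per hour

1.62 per hour


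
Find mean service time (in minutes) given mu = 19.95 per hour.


Mean service time = 60/mu = 60/19.95 = 3.01 minutes

3.01 minutes


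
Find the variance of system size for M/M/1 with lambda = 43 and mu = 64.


rho = 43/64; Var(N) = rho/(1-rho)^2 = 6.24

6.24


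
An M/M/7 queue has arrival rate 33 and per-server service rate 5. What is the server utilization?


rho = lambda/(c*mu) = 33/(7*5) = 0.9429

0.9429


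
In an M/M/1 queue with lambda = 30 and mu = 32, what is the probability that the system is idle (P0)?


P0 = 1 - rho = 1 - 30/32 = 0.0625

0.0625


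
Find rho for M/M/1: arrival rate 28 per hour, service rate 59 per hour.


rho = lambda/mu = 28/59 = 0.4746

0.4746


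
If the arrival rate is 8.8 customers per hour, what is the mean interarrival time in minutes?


Mean interarrival time = 60/lambda = 60/8.8 = 6.82 minutes

6.82 minutes


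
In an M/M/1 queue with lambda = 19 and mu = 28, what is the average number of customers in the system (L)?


rho = 19/28; L = rho/(1-rho) = 2.11

2.11


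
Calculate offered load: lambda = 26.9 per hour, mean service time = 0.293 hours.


Offered load a = lambda * E[S] = 26.9 * 0.293 = 7.88 Erlangs

7.88 Erlangs


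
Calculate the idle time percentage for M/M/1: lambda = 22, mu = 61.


Idle fraction = (1 - rho) * 100 = (1 - 22/61) * 100 = 63.9%

63.9%


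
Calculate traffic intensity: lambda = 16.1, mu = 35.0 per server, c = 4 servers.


rho = lambda / (c * mu) = 16.1 / (4 * 35.0) = 0.115

0.115


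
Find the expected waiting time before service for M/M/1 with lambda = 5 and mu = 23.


rho = 5/23; Wq = rho/(mu - lambda) = 0.0121 hours

0.0121 hours


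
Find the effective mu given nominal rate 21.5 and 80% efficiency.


Effective rate = mu * efficiency = 21.5 * 0.8 = 17.2 per hour

17.2 per hour


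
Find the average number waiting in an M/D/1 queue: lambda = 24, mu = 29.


M/D/1: Lq = rho^2 / (2*(1-rho)) where rho = 24/29; Lq = 1.99

1.99


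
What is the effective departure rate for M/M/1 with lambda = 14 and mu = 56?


For a stable queue (lambda < mu), throughput = lambda = 14 per hour

14 per hour


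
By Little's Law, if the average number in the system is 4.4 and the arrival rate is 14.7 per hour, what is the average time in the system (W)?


W = L / lambda = 4.4 / 14.7 = 0.2993 hours

0.2993 hours


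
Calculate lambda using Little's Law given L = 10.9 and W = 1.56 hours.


lambda = L / W = 10.9 / 1.56 = 6.99 per hour

6.99 per hour


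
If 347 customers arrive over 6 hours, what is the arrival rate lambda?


lambda = total arrivals / time = 347 / 6 = 57.83 per hour

57.83 per hour


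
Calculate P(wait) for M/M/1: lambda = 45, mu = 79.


P(wait) = rho = lambda/mu = 45/79 = 0.5696

0.5696


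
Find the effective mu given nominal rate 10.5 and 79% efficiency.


Effective rate = mu * efficiency = 10.5 * 0.79 = 8.3 per hour

8.3 per hour


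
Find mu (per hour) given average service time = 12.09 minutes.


mu = 60 / avg_service_time = 60 / 12.09 = 4.96 per hour

4.96 per hour


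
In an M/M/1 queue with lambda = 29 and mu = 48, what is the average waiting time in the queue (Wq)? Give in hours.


rho = 29/48; Wq = rho/(mu - lambda) = 0.0318 hours

0.0318 hours


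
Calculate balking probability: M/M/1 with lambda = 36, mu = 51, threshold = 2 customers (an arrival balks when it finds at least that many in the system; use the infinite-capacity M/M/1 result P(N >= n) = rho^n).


P(N >= 2) = rho^2 = (36/51)^2 = 0.4983

0.4983


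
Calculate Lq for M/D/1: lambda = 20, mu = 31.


M/D/1: Lq = rho^2 / (2*(1-rho)) where rho = 20/31; Lq = 0.59

0.59


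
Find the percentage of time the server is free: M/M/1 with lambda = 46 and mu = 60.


Idle fraction = (1 - rho) * 100 = (1 - 46/60) * 100 = 23.3%

23.3%


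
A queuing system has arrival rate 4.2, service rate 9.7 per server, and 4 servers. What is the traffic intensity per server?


rho = lambda / (c * mu) = 4.2 / (4 * 9.7) = 0.1082

0.1082


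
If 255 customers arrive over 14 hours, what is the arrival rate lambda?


lambda = total arrivals / time = 255 / 14 = 18.21 per hour

18.21 per hour


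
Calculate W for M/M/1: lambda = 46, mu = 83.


W = 1/(mu - lambda) = 1/(83 - 46) = 0.027 hours

0.027 hours


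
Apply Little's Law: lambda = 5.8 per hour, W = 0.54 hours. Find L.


L = lambda * W = 5.8 * 0.54 = 3.13

3.13


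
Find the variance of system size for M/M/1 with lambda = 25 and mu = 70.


rho = 25/70; Var(N) = rho/(1-rho)^2 = 0.86

0.86


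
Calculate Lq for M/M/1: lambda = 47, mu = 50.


rho = 47/50; Lq = rho^2/(1-rho) = 14.73

14.73


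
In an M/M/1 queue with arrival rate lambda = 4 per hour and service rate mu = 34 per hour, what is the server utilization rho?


rho = lambda/mu = 4/34 = 0.1176

0.1176


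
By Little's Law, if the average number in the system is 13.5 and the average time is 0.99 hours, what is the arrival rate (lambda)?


lambda = L / W = 13.5 / 0.99 = 13.64 per hour

13.64 per hour


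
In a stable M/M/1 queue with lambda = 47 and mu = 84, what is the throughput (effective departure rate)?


For a stable queue (lambda < mu), throughput = lambda = 47 per hour

47 per hour


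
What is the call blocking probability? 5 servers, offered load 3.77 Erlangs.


B(N,A) = (A^N/N!) / sum(A^k/k!, k=0..N) with N=5, A=3.77 = 0.1784

0.1784


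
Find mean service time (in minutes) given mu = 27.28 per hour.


Mean service time = 60/mu = 60/27.28 = 2.2 minutes

2.2 minutes


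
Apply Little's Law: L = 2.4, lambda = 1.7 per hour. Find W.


W = L / lambda = 2.4 / 1.7 = 1.4118 hours

1.4118 hours


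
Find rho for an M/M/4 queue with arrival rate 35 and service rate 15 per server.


rho = lambda/(c*mu) = 35/(4*15) = 0.5833

0.5833


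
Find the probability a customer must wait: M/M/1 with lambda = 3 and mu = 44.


P(wait) = rho = lambda/mu = 3/44 = 0.0682

0.0682


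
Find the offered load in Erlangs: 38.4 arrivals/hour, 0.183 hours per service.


Offered load a = lambda * E[S] = 38.4 * 0.183 = 7.03 Erlangs

7.03 Erlangs


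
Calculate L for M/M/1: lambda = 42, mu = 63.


rho = 42/63; L = rho/(1-rho) = 2.0

2.0


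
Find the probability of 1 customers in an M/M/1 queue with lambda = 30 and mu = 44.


rho = 30/44; P(n) = (1-rho)*rho^n = (1-30/44)*(30/44)^1 = 0.2169

0.2169


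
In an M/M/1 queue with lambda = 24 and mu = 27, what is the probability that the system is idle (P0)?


P0 = 1 - rho = 1 - 24/27 = 0.1111

0.1111


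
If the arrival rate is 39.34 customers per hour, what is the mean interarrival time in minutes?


Mean interarrival time = 60/lambda = 60/39.34 = 1.53 minutes

1.53 minutes


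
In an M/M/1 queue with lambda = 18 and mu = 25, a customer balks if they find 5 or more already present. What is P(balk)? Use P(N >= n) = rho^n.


P(N >= 5) = rho^5 = (18/25)^5 = 0.1935

0.1935


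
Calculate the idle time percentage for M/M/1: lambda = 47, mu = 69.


Idle fraction = (1 - rho) * 100 = (1 - 47/69) * 100 = 31.9%

31.9%


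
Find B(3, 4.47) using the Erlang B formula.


B(N,A) = (A^N/N!) / sum(A^k/k!, k=0..N) with N=3, A=4.47 = 0.4905

0.4905


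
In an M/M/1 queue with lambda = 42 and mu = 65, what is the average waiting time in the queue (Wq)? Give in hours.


rho = 42/65; Wq = rho/(mu - lambda) = 0.0281 hours

0.0281 hours


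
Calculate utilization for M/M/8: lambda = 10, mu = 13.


rho = lambda/(c*mu) = 10/(8*13) = 0.0962

0.0962


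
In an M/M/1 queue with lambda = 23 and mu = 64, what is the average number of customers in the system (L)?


rho = 23/64; L = rho/(1-rho) = 0.56

0.56


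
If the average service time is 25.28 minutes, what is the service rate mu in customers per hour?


mu = 60 / avg_service_time = 60 / 25.28 = 2.37 per hour

2.37 per hour


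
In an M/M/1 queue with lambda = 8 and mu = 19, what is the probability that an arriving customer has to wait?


P(wait) = rho = lambda/mu = 8/19 = 0.4211

0.4211


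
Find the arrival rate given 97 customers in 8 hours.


lambda = total arrivals / time = 97 / 8 = 12.13 per hour

12.13 per hour


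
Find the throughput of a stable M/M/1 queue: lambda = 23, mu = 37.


For a stable queue (lambda < mu), throughput = lambda = 23 per hour

23 per hour


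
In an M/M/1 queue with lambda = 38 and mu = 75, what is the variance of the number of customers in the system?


rho = 38/75; Var(N) = rho/(1-rho)^2 = 2.08

2.08


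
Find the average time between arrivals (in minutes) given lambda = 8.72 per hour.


Mean interarrival time = 60/lambda = 60/8.72 = 6.88 minutes

6.88 minutes


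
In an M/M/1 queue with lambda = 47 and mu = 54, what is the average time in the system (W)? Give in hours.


W = 1/(mu - lambda) = 1/(54 - 47) = 0.1429 hours

0.1429 hours


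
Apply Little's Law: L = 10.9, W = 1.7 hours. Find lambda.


lambda = L / W = 10.9 / 1.7 = 6.41 per hour

6.41 per hour


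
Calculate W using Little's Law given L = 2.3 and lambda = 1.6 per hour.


W = L / lambda = 2.3 / 1.6 = 1.4375 hours

1.4375 hours


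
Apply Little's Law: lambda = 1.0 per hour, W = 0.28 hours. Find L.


L = lambda * W = 1.0 * 0.28 = 0.28

0.28


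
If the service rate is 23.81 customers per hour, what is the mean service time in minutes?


Mean service time = 60/mu = 60/23.81 = 2.52 minutes

2.52 minutes


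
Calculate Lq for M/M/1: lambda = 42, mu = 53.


rho = 42/53; Lq = rho^2/(1-rho) = 3.03

3.03


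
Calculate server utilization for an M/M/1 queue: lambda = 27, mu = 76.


rho = lambda/mu = 27/76 = 0.3553

0.3553


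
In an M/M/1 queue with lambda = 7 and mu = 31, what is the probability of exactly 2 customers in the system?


rho = 7/31; P(n) = (1-rho)*rho^n = (1-7/31)*(7/31)^2 = 0.0395

0.0395


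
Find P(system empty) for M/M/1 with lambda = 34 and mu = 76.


P0 = 1 - rho = 1 - 34/76 = 0.5526

0.5526


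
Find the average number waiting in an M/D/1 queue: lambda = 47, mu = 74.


M/D/1: Lq = rho^2 / (2*(1-rho)) where rho = 47/74; Lq = 0.55

0.55


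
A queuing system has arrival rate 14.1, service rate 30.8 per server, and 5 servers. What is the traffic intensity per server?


rho = lambda / (c * mu) = 14.1 / (5 * 30.8) = 0.0916

0.0916


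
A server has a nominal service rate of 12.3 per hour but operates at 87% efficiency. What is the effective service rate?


Effective rate = mu * efficiency = 12.3 * 0.87 = 10.7 per hour

10.7 per hour


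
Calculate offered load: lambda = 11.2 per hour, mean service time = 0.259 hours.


Offered load a = lambda * E[S] = 11.2 * 0.259 = 2.9 Erlangs

2.9 Erlangs


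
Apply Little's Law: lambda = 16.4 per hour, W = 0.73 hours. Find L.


L = lambda * W = 16.4 * 0.73 = 11.97

11.97


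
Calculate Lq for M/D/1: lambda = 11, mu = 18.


M/D/1: Lq = rho^2 / (2*(1-rho)) where rho = 11/18; Lq = 0.48

0.48


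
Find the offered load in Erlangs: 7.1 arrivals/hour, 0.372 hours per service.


Offered load a = lambda * E[S] = 7.1 * 0.372 = 2.64 Erlangs

2.64 Erlangs


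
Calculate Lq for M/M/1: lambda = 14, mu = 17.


rho = 14/17; Lq = rho^2/(1-rho) = 3.84

3.84


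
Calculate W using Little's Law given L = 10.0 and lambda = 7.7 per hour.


W = L / lambda = 10.0 / 7.7 = 1.2987 hours

1.2987 hours


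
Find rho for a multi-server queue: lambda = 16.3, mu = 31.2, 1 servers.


rho = lambda / (c * mu) = 16.3 / (1 * 31.2) = 0.5224

0.5224


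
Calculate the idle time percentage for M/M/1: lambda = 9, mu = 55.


Idle fraction = (1 - rho) * 100 = (1 - 9/55) * 100 = 83.6%

83.6%


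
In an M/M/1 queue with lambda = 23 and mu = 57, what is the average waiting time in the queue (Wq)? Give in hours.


rho = 23/57; Wq = rho/(mu - lambda) = 0.0119 hours

0.0119 hours


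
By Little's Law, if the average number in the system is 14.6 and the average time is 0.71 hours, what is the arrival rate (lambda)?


lambda = L / W = 14.6 / 0.71 = 20.56 per hour

20.56 per hour


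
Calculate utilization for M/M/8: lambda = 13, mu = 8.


rho = lambda/(c*mu) = 13/(8*8) = 0.2031

0.2031


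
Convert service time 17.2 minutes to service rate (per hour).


mu = 60 / avg_service_time = 60 / 17.2 = 3.49 per hour

3.49 per hour


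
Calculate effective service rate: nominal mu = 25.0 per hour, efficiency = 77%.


Effective rate = mu * efficiency = 25.0 * 0.77 = 19.25 per hour

19.25 per hour


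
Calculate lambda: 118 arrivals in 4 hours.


lambda = total arrivals / time = 118 / 4 = 29.5 per hour

29.5 per hour


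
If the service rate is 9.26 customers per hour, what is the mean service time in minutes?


Mean service time = 60/mu = 60/9.26 = 6.48 minutes

6.48 minutes


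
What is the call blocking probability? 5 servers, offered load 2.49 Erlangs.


B(N,A) = (A^N/N!) / sum(A^k/k!, k=0..N) with N=5, A=2.49 = 0.069

0.069


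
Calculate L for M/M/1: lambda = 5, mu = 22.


rho = 5/22; L = rho/(1-rho) = 0.29

0.29


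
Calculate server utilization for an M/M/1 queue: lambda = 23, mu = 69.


rho = lambda/mu = 23/69 = 0.3333

0.3333


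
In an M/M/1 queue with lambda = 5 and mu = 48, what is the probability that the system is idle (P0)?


P0 = 1 - rho = 1 - 5/48 = 0.8958

0.8958


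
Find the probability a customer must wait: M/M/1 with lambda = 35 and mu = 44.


P(wait) = rho = lambda/mu = 35/44 = 0.7955

0.7955


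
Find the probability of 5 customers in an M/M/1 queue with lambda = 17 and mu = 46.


rho = 17/46; P(n) = (1-rho)*rho^n = (1-17/46)*(17/46)^5 = 0.0043

0.0043


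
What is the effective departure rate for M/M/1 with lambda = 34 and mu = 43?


For a stable queue (lambda < mu), throughput = lambda = 34 per hour

34 per hour


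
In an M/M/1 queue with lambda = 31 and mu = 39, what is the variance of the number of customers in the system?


rho = 31/39; Var(N) = rho/(1-rho)^2 = 18.89

18.89


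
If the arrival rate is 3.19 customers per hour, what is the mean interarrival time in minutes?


Mean interarrival time = 60/lambda = 60/3.19 = 18.81 minutes

18.81 minutes


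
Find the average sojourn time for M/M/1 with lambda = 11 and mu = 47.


W = 1/(mu - lambda) = 1/(47 - 11) = 0.0278 hours

0.0278 hours


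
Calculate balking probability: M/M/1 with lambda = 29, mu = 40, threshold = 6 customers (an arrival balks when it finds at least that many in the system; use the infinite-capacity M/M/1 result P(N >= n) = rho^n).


P(N >= 6) = rho^6 = (29/40)^6 = 0.1452

0.1452


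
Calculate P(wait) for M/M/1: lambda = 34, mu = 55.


P(wait) = rho = lambda/mu = 34/55 = 0.6182

0.6182


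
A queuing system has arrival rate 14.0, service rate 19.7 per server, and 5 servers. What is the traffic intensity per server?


rho = lambda / (c * mu) = 14.0 / (5 * 19.7) = 0.1421

0.1421


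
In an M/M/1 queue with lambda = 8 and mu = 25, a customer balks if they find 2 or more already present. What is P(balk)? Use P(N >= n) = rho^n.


P(N >= 2) = rho^2 = (8/25)^2 = 0.1024

0.1024


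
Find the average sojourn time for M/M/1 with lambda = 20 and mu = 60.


W = 1/(mu - lambda) = 1/(60 - 20) = 0.025 hours

0.025 hours


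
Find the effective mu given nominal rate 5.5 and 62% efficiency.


Effective rate = mu * efficiency = 5.5 * 0.62 = 3.41 per hour

3.41 per hour


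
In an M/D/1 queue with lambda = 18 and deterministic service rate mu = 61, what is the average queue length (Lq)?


M/D/1: Lq = rho^2 / (2*(1-rho)) where rho = 18/61; Lq = 0.06

0.06


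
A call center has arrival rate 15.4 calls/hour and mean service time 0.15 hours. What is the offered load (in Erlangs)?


Offered load a = lambda * E[S] = 15.4 * 0.15 = 2.31 Erlangs

2.31 Erlangs


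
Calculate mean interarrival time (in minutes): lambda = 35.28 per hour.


Mean interarrival time = 60/lambda = 60/35.28 = 1.7 minutes

1.7 minutes


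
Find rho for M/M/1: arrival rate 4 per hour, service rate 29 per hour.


rho = lambda/mu = 4/29 = 0.1379

0.1379


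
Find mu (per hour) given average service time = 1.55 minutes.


mu = 60 / avg_service_time = 60 / 1.55 = 38.71 per hour

38.71 per hour


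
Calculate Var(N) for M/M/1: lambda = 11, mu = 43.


rho = 11/43; Var(N) = rho/(1-rho)^2 = 0.46

0.46


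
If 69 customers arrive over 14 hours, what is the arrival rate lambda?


lambda = total arrivals / time = 69 / 14 = 4.93 per hour

4.93 per hour


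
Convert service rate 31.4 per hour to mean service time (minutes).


Mean service time = 60/mu = 60/31.4 = 1.91 minutes

1.91 minutes


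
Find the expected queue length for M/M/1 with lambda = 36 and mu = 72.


rho = 36/72; Lq = rho^2/(1-rho) = 0.5

0.5


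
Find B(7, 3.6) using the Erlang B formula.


B(N,A) = (A^N/N!) / sum(A^k/k!, k=0..N) with N=7, A=3.6 = 0.0438

0.0438


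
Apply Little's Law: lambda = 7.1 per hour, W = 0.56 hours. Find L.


L = lambda * W = 7.1 * 0.56 = 3.98

3.98


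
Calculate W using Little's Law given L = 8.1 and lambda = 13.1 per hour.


W = L / lambda = 8.1 / 13.1 = 0.6183 hours

0.6183 hours


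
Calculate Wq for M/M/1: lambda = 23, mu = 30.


rho = 23/30; Wq = rho/(mu - lambda) = 0.1095 hours

0.1095 hours


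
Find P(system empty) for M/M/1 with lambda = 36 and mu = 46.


P0 = 1 - rho = 1 - 36/46 = 0.2174

0.2174


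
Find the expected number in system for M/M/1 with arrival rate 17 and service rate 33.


rho = 17/33; L = rho/(1-rho) = 1.06

1.06


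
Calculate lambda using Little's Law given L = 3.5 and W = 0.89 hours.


lambda = L / W = 3.5 / 0.89 = 3.93 per hour

3.93 per hour


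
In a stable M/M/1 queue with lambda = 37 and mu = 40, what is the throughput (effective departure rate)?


For a stable queue (lambda < mu), throughput = lambda = 37 per hour

37 per hour


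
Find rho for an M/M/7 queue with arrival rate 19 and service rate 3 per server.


rho = lambda/(c*mu) = 19/(7*3) = 0.9048

0.9048


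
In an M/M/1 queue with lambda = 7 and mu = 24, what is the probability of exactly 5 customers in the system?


rho = 7/24; P(n) = (1-rho)*rho^n = (1-7/24)*(7/24)^5 = 0.0015

0.0015


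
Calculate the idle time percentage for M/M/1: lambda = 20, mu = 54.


Idle fraction = (1 - rho) * 100 = (1 - 20/54) * 100 = 63.0%

63.0%


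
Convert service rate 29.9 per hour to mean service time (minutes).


Mean service time = 60/mu = 60/29.9 = 2.01 minutes

2.01 minutes


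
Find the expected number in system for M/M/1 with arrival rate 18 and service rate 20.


rho = 18/20; L = rho/(1-rho) = 9.0

9.0


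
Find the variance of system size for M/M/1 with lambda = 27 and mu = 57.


rho = 27/57; Var(N) = rho/(1-rho)^2 = 1.71

1.71


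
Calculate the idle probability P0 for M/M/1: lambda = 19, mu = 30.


P0 = 1 - rho = 1 - 19/30 = 0.3667

0.3667


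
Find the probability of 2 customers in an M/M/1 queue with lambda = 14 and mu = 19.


rho = 14/19; P(n) = (1-rho)*rho^n = (1-14/19)*(14/19)^2 = 0.1429

0.1429


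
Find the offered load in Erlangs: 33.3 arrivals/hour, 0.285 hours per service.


Offered load a = lambda * E[S] = 33.3 * 0.285 = 9.49 Erlangs

9.49 Erlangs


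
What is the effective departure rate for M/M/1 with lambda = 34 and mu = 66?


For a stable queue (lambda < mu), throughput = lambda = 34 per hour

34 per hour


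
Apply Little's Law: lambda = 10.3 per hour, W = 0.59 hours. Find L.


L = lambda * W = 10.3 * 0.59 = 6.08

6.08


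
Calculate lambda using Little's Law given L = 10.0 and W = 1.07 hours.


lambda = L / W = 10.0 / 1.07 = 9.35 per hour

9.35 per hour


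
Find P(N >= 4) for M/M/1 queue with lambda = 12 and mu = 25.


P(N >= 4) = rho^4 = (12/25)^4 = 0.0531

0.0531


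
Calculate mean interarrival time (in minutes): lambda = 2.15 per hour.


Mean interarrival time = 60/lambda = 60/2.15 = 27.91 minutes

27.91 minutes


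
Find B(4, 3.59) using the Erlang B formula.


B(N,A) = (A^N/N!) / sum(A^k/k!, k=0..N) with N=4, A=3.59 = 0.2697

0.2697


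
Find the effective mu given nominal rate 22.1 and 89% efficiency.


Effective rate = mu * efficiency = 22.1 * 0.89 = 19.67 per hour

19.67 per hour


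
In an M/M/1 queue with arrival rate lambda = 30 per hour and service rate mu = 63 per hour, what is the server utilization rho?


rho = lambda/mu = 30/63 = 0.4762

0.4762


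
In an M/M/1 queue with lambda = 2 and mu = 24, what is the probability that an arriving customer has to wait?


P(wait) = rho = lambda/mu = 2/24 = 0.0833

0.0833


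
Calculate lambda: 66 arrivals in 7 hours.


lambda = total arrivals / time = 66 / 7 = 9.43 per hour

9.43 per hour


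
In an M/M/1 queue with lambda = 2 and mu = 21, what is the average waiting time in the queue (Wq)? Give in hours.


rho = 2/21; Wq = rho/(mu - lambda) = 0.005 hours

0.005 hours


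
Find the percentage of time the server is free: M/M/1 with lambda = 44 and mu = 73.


Idle fraction = (1 - rho) * 100 = (1 - 44/73) * 100 = 39.7%

39.7%


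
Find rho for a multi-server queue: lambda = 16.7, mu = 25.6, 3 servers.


rho = lambda / (c * mu) = 16.7 / (3 * 25.6) = 0.2174

0.2174


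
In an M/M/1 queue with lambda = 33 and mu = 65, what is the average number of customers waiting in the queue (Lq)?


rho = 33/65; Lq = rho^2/(1-rho) = 0.52

0.52


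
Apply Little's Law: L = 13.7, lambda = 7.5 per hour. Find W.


W = L / lambda = 13.7 / 7.5 = 1.8267 hours

1.8267 hours


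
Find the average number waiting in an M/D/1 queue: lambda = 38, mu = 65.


M/D/1: Lq = rho^2 / (2*(1-rho)) where rho = 38/65; Lq = 0.41

0.41


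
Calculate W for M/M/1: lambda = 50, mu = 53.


W = 1/(mu - lambda) = 1/(53 - 50) = 0.3333 hours

0.3333 hours


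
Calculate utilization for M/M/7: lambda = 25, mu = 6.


rho = lambda/(c*mu) = 25/(7*6) = 0.5952

0.5952


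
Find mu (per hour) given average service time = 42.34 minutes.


mu = 60 / avg_service_time = 60 / 42.34 = 1.42 per hour

1.42 per hour


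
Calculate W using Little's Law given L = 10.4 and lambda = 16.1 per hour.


W = L / lambda = 10.4 / 16.1 = 0.646 hours

0.646 hours


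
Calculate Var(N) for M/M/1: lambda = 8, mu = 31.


rho = 8/31; Var(N) = rho/(1-rho)^2 = 0.47

0.47


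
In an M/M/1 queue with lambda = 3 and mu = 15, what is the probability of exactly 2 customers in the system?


rho = 3/15; P(n) = (1-rho)*rho^n = (1-3/15)*(3/15)^2 = 0.032

0.032


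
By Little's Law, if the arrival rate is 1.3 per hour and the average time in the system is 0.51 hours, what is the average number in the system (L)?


L = lambda * W = 1.3 * 0.51 = 0.66

0.66


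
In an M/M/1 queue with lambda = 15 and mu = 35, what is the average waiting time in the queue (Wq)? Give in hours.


rho = 15/35; Wq = rho/(mu - lambda) = 0.0214 hours

0.0214 hours


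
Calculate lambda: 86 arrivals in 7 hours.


lambda = total arrivals / time = 86 / 7 = 12.29 per hour

12.29 per hour


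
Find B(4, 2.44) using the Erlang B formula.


B(N,A) = (A^N/N!) / sum(A^k/k!, k=0..N) with N=4, A=2.44 = 0.1432

0.1432


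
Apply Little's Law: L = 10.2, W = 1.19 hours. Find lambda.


lambda = L / W = 10.2 / 1.19 = 8.57 per hour

8.57 per hour


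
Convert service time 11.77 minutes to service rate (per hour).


mu = 60 / avg_service_time = 60 / 11.77 = 5.1 per hour

5.1 per hour


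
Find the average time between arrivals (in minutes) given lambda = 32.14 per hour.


Mean interarrival time = 60/lambda = 60/32.14 = 1.87 minutes

1.87 minutes


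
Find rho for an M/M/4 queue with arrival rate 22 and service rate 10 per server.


rho = lambda/(c*mu) = 22/(4*10) = 0.55

0.55


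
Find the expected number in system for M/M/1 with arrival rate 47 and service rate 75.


rho = 47/75; L = rho/(1-rho) = 1.68

1.68


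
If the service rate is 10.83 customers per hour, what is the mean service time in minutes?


Mean service time = 60/mu = 60/10.83 = 5.54 minutes

5.54 minutes


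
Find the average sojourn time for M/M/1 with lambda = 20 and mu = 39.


W = 1/(mu - lambda) = 1/(39 - 20) = 0.0526 hours

0.0526 hours


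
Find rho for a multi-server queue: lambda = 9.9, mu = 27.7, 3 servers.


rho = lambda / (c * mu) = 9.9 / (3 * 27.7) = 0.1191

0.1191


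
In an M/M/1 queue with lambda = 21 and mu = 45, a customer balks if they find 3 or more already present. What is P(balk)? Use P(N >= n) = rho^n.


P(N >= 3) = rho^3 = (21/45)^3 = 0.1016

0.1016


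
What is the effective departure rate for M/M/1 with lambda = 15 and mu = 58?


For a stable queue (lambda < mu), throughput = lambda = 15 per hour

15 per hour


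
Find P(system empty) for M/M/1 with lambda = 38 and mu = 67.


P0 = 1 - rho = 1 - 38/67 = 0.4328

0.4328


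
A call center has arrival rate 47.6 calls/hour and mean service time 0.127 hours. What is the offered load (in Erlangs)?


Offered load a = lambda * E[S] = 47.6 * 0.127 = 6.05 Erlangs

6.05 Erlangs


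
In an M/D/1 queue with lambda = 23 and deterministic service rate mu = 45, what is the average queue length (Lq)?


M/D/1: Lq = rho^2 / (2*(1-rho)) where rho = 23/45; Lq = 0.27

0.27


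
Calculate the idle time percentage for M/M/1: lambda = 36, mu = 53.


Idle fraction = (1 - rho) * 100 = (1 - 36/53) * 100 = 32.1%

32.1%


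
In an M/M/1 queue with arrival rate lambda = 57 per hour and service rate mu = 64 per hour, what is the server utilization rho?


rho = lambda/mu = 57/64 = 0.8906

0.8906


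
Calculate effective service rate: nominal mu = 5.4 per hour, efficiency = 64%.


Effective rate = mu * efficiency = 5.4 * 0.64 = 3.46 per hour

3.46 per hour


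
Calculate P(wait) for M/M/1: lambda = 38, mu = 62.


P(wait) = rho = lambda/mu = 38/62 = 0.6129

0.6129


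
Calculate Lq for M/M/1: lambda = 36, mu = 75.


rho = 36/75; Lq = rho^2/(1-rho) = 0.44

0.44


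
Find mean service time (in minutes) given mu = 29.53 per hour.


Mean service time = 60/mu = 60/29.53 = 2.03 minutes

2.03 minutes


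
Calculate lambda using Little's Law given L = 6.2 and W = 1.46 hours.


lambda = L / W = 6.2 / 1.46 = 4.25 per hour

4.25 per hour


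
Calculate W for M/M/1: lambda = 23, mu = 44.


W = 1/(mu - lambda) = 1/(44 - 23) = 0.0476 hours

0.0476 hours


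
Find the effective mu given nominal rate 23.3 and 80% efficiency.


Effective rate = mu * efficiency = 23.3 * 0.8 = 18.64 per hour

18.64 per hour


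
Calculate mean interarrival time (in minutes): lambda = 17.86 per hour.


Mean interarrival time = 60/lambda = 60/17.86 = 3.36 minutes

3.36 minutes


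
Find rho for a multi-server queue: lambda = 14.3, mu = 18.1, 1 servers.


rho = lambda / (c * mu) = 14.3 / (1 * 18.1) = 0.7901

0.7901


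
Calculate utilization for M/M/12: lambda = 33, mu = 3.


rho = lambda/(c*mu) = 33/(12*3) = 0.9167

0.9167


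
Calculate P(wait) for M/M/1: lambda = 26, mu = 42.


P(wait) = rho = lambda/mu = 26/42 = 0.619

0.619


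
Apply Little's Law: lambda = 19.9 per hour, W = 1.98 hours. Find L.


L = lambda * W = 19.9 * 1.98 = 39.4

39.4


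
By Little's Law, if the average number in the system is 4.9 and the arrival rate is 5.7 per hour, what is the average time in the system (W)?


W = L / lambda = 4.9 / 5.7 = 0.8596 hours

0.8596 hours


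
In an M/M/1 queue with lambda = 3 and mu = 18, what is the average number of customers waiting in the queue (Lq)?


rho = 3/18; Lq = rho^2/(1-rho) = 0.03

0.03


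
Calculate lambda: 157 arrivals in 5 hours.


lambda = total arrivals / time = 157 / 5 = 31.4 per hour

31.4 per hour


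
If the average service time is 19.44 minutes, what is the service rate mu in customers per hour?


mu = 60 / avg_service_time = 60 / 19.44 = 3.09 per hour

3.09 per hour


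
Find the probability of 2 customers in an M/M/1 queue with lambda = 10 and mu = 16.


rho = 10/16; P(n) = (1-rho)*rho^n = (1-10/16)*(10/16)^2 = 0.1465

0.1465


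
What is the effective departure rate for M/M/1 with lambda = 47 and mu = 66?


For a stable queue (lambda < mu), throughput = lambda = 47 per hour

47 per hour


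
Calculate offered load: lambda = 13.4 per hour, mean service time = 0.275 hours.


Offered load a = lambda * E[S] = 13.4 * 0.275 = 3.69 Erlangs

3.69 Erlangs


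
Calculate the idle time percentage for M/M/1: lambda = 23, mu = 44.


Idle fraction = (1 - rho) * 100 = (1 - 23/44) * 100 = 47.7%

47.7%


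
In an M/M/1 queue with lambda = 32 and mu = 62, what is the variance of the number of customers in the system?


rho = 32/62; Var(N) = rho/(1-rho)^2 = 2.2

2.2


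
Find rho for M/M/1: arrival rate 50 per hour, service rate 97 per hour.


rho = lambda/mu = 50/97 = 0.5155

0.5155


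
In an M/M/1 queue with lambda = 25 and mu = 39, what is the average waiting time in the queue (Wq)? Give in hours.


rho = 25/39; Wq = rho/(mu - lambda) = 0.0458 hours

0.0458 hours


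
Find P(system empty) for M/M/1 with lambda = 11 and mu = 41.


P0 = 1 - rho = 1 - 11/41 = 0.7317

0.7317


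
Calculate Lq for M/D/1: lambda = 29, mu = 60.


M/D/1: Lq = rho^2 / (2*(1-rho)) where rho = 29/60; Lq = 0.23

0.23


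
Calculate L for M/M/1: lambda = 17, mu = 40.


rho = 17/40; L = rho/(1-rho) = 0.74

0.74


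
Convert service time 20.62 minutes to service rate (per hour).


mu = 60 / avg_service_time = 60 / 20.62 = 2.91 per hour

2.91 per hour


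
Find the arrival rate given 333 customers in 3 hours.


lambda = total arrivals / time = 333 / 3 = 111.0 per hour

111.0 per hour


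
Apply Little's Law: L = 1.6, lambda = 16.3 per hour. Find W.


W = L / lambda = 1.6 / 16.3 = 0.0982 hours

0.0982 hours


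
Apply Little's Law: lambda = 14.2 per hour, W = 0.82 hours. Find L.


L = lambda * W = 14.2 * 0.82 = 11.64

11.64


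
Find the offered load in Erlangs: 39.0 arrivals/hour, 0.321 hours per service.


Offered load a = lambda * E[S] = 39.0 * 0.321 = 12.52 Erlangs

12.52 Erlangs


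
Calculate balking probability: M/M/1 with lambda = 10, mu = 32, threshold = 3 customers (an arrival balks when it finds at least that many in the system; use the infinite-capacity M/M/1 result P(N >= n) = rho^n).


P(N >= 3) = rho^3 = (10/32)^3 = 0.0305

0.0305


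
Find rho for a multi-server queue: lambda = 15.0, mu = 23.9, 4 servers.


rho = lambda / (c * mu) = 15.0 / (4 * 23.9) = 0.1569

0.1569


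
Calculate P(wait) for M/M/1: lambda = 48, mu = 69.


P(wait) = rho = lambda/mu = 48/69 = 0.6957

0.6957


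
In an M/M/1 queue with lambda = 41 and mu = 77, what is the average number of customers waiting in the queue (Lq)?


rho = 41/77; Lq = rho^2/(1-rho) = 0.61

0.61


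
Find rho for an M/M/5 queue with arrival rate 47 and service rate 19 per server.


rho = lambda/(c*mu) = 47/(5*19) = 0.4947

0.4947


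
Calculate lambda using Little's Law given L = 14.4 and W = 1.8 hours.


lambda = L / W = 14.4 / 1.8 = 8.0 per hour

8.0 per hour


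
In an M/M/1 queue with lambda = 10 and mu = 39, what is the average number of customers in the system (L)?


rho = 10/39; L = rho/(1-rho) = 0.34

0.34


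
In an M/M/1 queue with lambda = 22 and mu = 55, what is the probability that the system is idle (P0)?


P0 = 1 - rho = 1 - 22/55 = 0.6

0.6


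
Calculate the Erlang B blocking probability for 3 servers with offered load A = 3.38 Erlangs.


B(N,A) = (A^N/N!) / sum(A^k/k!, k=0..N) with N=3, A=3.38 = 0.3894

0.3894


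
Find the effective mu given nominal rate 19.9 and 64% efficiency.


Effective rate = mu * efficiency = 19.9 * 0.64 = 12.74 per hour

12.74 per hour


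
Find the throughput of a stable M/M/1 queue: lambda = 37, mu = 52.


For a stable queue (lambda < mu), throughput = lambda = 37 per hour

37 per hour


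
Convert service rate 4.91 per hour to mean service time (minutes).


Mean service time = 60/mu = 60/4.91 = 12.22 minutes

12.22 minutes


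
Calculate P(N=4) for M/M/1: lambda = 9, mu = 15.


rho = 9/15; P(n) = (1-rho)*rho^n = (1-9/15)*(9/15)^4 = 0.0518

0.0518


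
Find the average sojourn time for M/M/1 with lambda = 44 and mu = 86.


W = 1/(mu - lambda) = 1/(86 - 44) = 0.0238 hours

0.0238 hours


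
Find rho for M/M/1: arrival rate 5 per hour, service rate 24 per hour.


rho = lambda/mu = 5/24 = 0.2083

0.2083


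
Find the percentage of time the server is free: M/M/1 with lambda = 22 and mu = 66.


Idle fraction = (1 - rho) * 100 = (1 - 22/66) * 100 = 66.7%

66.7%


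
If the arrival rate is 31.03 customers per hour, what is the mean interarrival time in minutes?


Mean interarrival time = 60/lambda = 60/31.03 = 1.93 minutes

1.93 minutes


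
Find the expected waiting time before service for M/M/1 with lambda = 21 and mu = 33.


rho = 21/33; Wq = rho/(mu - lambda) = 0.053 hours

0.053 hours


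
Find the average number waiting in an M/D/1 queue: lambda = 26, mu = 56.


M/D/1: Lq = rho^2 / (2*(1-rho)) where rho = 26/56; Lq = 0.2

0.2


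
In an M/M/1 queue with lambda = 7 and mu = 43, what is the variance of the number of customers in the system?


rho = 7/43; Var(N) = rho/(1-rho)^2 = 0.23

0.23


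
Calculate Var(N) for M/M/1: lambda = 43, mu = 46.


rho = 43/46; Var(N) = rho/(1-rho)^2 = 219.78

219.78


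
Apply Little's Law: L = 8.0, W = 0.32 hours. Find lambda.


lambda = L / W = 8.0 / 0.32 = 25.0 per hour

25.0 per hour


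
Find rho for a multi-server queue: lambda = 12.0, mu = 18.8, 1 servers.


rho = lambda / (c * mu) = 12.0 / (1 * 18.8) = 0.6383

0.6383


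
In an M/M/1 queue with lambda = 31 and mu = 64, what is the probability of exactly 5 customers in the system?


rho = 31/64; P(n) = (1-rho)*rho^n = (1-31/64)*(31/64)^5 = 0.0137

0.0137


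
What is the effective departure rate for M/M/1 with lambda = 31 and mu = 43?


For a stable queue (lambda < mu), throughput = lambda = 31 per hour

31 per hour


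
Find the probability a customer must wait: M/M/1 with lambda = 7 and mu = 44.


P(wait) = rho = lambda/mu = 7/44 = 0.1591

0.1591


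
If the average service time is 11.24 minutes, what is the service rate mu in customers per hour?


mu = 60 / avg_service_time = 60 / 11.24 = 5.34 per hour

5.34 per hour


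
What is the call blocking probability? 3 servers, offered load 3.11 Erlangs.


B(N,A) = (A^N/N!) / sum(A^k/k!, k=0..N) with N=3, A=3.11 = 0.3591

0.3591


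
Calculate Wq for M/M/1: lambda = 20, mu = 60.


rho = 20/60; Wq = rho/(mu - lambda) = 0.0083 hours

0.0083 hours


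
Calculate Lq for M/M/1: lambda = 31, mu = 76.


rho = 31/76; Lq = rho^2/(1-rho) = 0.28

0.28


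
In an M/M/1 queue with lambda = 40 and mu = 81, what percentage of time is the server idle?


Idle fraction = (1 - rho) * 100 = (1 - 40/81) * 100 = 50.6%

50.6%


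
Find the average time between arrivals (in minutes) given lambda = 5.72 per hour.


Mean interarrival time = 60/lambda = 60/5.72 = 10.49 minutes

10.49 minutes


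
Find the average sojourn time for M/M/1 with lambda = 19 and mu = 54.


W = 1/(mu - lambda) = 1/(54 - 19) = 0.0286 hours

0.0286 hours


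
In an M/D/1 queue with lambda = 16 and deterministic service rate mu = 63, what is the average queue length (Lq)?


M/D/1: Lq = rho^2 / (2*(1-rho)) where rho = 16/63; Lq = 0.04

0.04


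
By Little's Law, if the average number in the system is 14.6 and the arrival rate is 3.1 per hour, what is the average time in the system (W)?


W = L / lambda = 14.6 / 3.1 = 4.7097 hours

4.7097 hours


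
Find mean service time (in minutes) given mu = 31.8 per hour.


Mean service time = 60/mu = 60/31.8 = 1.89 minutes

1.89 minutes


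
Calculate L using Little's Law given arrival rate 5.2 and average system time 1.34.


L = lambda * W = 5.2 * 1.34 = 6.97

6.97


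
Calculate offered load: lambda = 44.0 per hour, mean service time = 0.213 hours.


Offered load a = lambda * E[S] = 44.0 * 0.213 = 9.37 Erlangs

9.37 Erlangs


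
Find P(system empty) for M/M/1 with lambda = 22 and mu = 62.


P0 = 1 - rho = 1 - 22/62 = 0.6452

0.6452


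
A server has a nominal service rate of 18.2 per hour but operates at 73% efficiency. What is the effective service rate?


Effective rate = mu * efficiency = 18.2 * 0.73 = 13.29 per hour

13.29 per hour
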